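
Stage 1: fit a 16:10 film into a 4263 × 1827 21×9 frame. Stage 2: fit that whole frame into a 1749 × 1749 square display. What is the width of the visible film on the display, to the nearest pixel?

1199 px

First fit — 16:10 into 4263×1827 spans the height: 2923.20 × 1827.00.
The 21×9 canvas is width-limited in 1749×1749, giving 1749.00 × 749.57; scale factor 0.4103.
So the film's width is 2923.20 × 0.4103 ≈ 1199.31.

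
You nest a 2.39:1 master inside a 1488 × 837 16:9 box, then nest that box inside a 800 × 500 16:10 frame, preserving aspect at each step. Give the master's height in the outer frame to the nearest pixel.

335 px

Inside the 1488×837 canvas the master is width-limited at 1488.00 × 622.59.
Second fit — the 16:9 canvas into 800×500 spans the width: 800.00 × 450.00 (×0.5376 from 1488×837).
So the master's height is 622.59 × 0.5376 ≈ 334.73.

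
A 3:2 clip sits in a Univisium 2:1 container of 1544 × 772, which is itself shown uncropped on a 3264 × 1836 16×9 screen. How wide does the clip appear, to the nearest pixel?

2448 px

First fit — 3:2 into 1544×772 spans the height: 1158.00 × 772.00.
Univisium 2:1 in 3264×1836: fills the width, so the intermediate becomes 3264.00 × 1632.00 — a scale of ×2.1140.
So the clip's width is 1158.00 × 2.1140 ≈ 2448.00.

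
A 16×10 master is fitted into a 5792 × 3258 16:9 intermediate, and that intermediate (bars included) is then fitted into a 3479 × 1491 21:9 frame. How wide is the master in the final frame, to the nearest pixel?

2386 px

Inside the 5792×3258 canvas the master is height-limited at 5212.80 × 3258.00.
16:9 in 3479×1491: fills the height, so the intermediate becomes 2650.67 × 1491.00 — a scale of ×0.4576.
The master scales with it: width 5212.80 × 0.4576 ≈ 2385.60.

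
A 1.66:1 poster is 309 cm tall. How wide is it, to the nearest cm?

513 cm

At 1.66:1, 309 × 1.660 ≈ 512.94.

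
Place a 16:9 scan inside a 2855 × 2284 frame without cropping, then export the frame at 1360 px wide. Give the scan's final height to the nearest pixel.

At 2855×2284 the scan is width-limited, so height = 2855 × 9/16 ≈ 1605.94 px.
The frame scales by 1360/2855 = 0.4764; 1605.94 × 0.4764 ≈ 765.00 px.

765 px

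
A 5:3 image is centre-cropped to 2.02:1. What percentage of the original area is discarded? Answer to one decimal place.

17.5%

The width stays; only height is cut (since 2.02:1 is wider than 5:3).
(1.667)/(2.020) ≈ 0.825 of the area survives, leaving 17.49% discarded.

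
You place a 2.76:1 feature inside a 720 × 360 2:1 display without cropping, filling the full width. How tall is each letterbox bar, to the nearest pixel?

That makes the image 260.87 px tall (720 / 2.760).
Black = 360 − 260.87 = 99.13 px, or 49.57 per bar.

50 px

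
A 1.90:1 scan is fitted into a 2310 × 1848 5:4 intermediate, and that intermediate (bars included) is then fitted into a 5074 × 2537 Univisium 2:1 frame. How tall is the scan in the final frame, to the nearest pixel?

1669 px

Inside the 2310×1848 canvas the scan is width-limited at 2310.00 × 1215.79.
5:4 in 5074×2537: fills the height, so the intermediate becomes 3171.25 × 2537.00 — a scale of ×1.3728.
Applying the same ×1.3728: 1215.79 → 1669.08.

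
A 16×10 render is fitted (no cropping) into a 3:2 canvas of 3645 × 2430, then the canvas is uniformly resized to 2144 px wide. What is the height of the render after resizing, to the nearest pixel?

1340 px

In the 3645×2430 frame the render fills the width: height = 3645 × 10/16 ≈ 2278.12 px.
Scaling 3645 → 2144 is ×0.5882, so the height becomes 2278.12 × 0.5882 ≈ 1340.00 px.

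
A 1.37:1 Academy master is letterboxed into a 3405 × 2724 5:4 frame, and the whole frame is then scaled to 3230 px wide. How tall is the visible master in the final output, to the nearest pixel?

In the 3405×2724 frame the master fills the width: height = 3405 / 1.370 ≈ 2485.40 px.
Resizing to 3230 px wide multiplies everything by 0.9486: 2485.40 → 2357.66 px.

2358 px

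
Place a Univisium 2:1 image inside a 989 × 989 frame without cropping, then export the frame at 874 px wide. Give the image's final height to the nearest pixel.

In the 989×989 frame the image fills the width: height = 989 × 1/2 ≈ 494.50 px.
Scaling 989 → 874 is ×0.8837, so the height becomes 494.50 × 0.8837 ≈ 437.00 px.

437 px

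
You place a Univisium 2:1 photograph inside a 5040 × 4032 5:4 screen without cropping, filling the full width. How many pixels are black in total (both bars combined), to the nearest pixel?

That makes the image 2520.0000 px tall (5040 × 1/2).
4032 − 2520.0000 = 1512.0000 px of bars.
That's 1512.0000 × 5040 ≈ 7620480 black pixels.

7620480 pixels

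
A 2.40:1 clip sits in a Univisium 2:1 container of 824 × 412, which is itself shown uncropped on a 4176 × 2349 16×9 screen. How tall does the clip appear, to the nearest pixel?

Inside the 824×412 canvas the clip is width-limited at 824.00 × 343.33.
Univisium 2:1 in 4176×2349: fills the width, so the intermediate becomes 4176.00 × 2088.00 — a scale of ×5.0680.
The clip scales with it: height 343.33 × 5.0680 ≈ 1740.00.

1740 px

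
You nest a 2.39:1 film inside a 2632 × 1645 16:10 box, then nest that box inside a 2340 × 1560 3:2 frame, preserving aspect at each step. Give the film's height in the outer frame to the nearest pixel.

2.39:1 in 2632×1645: fills the width, so the film is 2632.00 × 1101.26.
Second fit — the 16:10 canvas into 2340×1560 spans the width: 2340.00 × 1462.50 (×0.8891 from 2632×1645).
The film scales with it: height 1101.26 × 0.8891 ≈ 979.08.

979 px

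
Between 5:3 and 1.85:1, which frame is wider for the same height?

1.85:1

5:3 = 1.667 and 1.85; 1.85 > 1.667.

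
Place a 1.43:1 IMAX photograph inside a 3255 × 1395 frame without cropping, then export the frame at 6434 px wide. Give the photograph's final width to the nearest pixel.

In the 3255×1395 frame the photograph fills the height: width = 1395 × 1.430 ≈ 1994.85 px.
Resizing to 6434 px wide multiplies everything by 1.9767: 1994.85 → 3943.12 px.

3943 px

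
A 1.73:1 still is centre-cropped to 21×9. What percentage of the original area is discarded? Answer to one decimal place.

The width stays; only height is cut (since 21×9 is wider than 1.73:1).
Area ratio = (1.730)/(2.333) = 74.14%; the remaining 25.86% is cropped out.

25.9%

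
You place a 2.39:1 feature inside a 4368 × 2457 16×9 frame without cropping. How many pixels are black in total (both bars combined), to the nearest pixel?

2.39:1 (2.390) > 16×9 (1.778), so the feature fills the width.
Content height = 4368 / 2.390 ≈ 1827.6151 px.
Leftover height: 2457 − 1827.6151 = 629.3849 px.
Bar area = 629.3849 × 4368 ≈ 2749153 px.

2749153 pixels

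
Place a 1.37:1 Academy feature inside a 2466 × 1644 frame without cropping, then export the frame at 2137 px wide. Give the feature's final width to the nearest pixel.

1952 px

At 2466×1644 the feature is height-limited, so width = 1644 × 1.370 ≈ 2252.28 px.
Resizing to 2137 px wide multiplies everything by 0.8666: 2252.28 → 1951.79 px.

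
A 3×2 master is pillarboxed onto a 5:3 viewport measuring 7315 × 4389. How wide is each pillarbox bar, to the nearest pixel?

366 px

3×2 is narrower than 5:3, so it spans the full height.
The master is 4389 × 3/2 ≈ 6583.50 px wide.
7315 − 6583.50 = 731.50 px of bars (365.75 each).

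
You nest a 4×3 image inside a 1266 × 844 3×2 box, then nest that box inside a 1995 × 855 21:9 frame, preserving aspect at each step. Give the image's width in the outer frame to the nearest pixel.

First fit — 4×3 into 1266×844 spans the height: 1125.33 × 844.00.
The 3×2 canvas is height-limited in 1995×855, giving 1282.50 × 855.00; scale factor 1.0130.
Applying the same ×1.0130: 1125.33 → 1140.00.

1140 px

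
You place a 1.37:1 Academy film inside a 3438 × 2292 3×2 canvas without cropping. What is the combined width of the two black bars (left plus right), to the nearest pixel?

Since 1.370 < 1.500, the film is height-limited.
Content width = 2292 × 1.370 ≈ 3140.04 px.
3438 − 3140.04 = 297.96 px of bars.

298 px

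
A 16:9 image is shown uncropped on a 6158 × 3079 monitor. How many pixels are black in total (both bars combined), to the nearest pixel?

Since 1.778 < 2.000, the image is height-limited.
The image is 3079 × 16/9 ≈ 5473.7778 px wide.
Leftover width: 6158 − 5473.7778 = 684.2222 px.
That's 684.2222 × 3079 ≈ 2106720 black pixels.

2106720 pixels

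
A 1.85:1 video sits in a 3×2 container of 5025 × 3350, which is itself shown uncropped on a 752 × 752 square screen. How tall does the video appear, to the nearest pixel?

406 px

First fit — 1.85:1 into 5025×3350 spans the width: 5025.00 × 2716.22.
Second fit — the 3×2 canvas into 752×752 spans the width: 752.00 × 501.33 (×0.1497 from 5025×3350).
Applying the same ×0.1497: 2716.22 → 406.49.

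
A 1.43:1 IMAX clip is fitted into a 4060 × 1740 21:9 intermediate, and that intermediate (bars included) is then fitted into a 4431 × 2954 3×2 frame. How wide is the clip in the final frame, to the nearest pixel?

First fit — 1.43:1 IMAX into 4060×1740 spans the height: 2488.20 × 1740.00.
21:9 in 4431×2954: fills the width, so the intermediate becomes 4431.00 × 1899.00 — a scale of ×1.0914.
The clip scales with it: width 2488.20 × 1.0914 ≈ 2715.57.

2716 px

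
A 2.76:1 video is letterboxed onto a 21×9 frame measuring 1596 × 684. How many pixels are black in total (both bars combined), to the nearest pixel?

2.76:1 (2.760) > 21×9 (2.333), so the video fills the width.
The video is 1596 / 2.760 ≈ 578.2609 px tall.
684 − 578.2609 = 105.7391 px of bars.
Bar area = 105.7391 × 1596 ≈ 168760 px.

168760 pixels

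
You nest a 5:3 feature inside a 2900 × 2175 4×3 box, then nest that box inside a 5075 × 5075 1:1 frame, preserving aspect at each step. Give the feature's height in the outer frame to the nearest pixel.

First fit — 5:3 into 2900×2175 spans the width: 2900.00 × 1740.00.
Second fit — the 4×3 canvas into 5075×5075 spans the width: 5075.00 × 3806.25 (×1.7500 from 2900×2175).
Applying the same ×1.7500: 1740.00 → 3045.00.

3045 px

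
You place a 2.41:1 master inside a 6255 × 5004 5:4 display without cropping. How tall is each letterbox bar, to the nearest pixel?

1204 px

Since 2.410 > 1.250, the master is width-limited.
The master is 6255 / 2.410 ≈ 2595.44 px tall.
Leftover height: 5004 − 2595.44 = 2408.56 px → 1204.28 each side.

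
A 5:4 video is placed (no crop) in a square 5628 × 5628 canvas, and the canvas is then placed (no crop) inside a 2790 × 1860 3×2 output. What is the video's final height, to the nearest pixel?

1488 px

First fit — 5:4 into 5628×5628 spans the width: 5628.00 × 4502.40.
The square canvas is height-limited in 2790×1860, giving 1860.00 × 1860.00; scale factor 0.3305.
The video scales with it: height 4502.40 × 0.3305 ≈ 1488.00.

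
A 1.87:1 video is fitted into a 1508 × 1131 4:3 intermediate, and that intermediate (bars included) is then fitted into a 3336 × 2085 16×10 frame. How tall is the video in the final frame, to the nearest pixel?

1487 px

Inside the 1508×1131 canvas the video is width-limited at 1508.00 × 806.42.
The 4:3 canvas is height-limited in 3336×2085, giving 2780.00 × 2085.00; scale factor 1.8435.
Applying the same ×1.8435: 806.42 → 1486.63.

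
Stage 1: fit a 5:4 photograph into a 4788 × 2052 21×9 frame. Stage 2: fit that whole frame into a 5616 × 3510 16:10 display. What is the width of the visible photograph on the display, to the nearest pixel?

3009 px

5:4 in 4788×2052: fills the height, so the photograph is 2565.00 × 2052.00.
Second fit — the 21×9 canvas into 5616×3510 spans the width: 5616.00 × 2406.86 (×1.1729 from 4788×2052).
The photograph scales with it: width 2565.00 × 1.1729 ≈ 3008.57.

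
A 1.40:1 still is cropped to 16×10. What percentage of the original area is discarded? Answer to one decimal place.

16×10 is wider than 1.40:1, so the crop keeps the full width and trims the height.
Fraction kept = (1.400)/(1.600) ≈ 87.50%, so 12.50% is lost.

12.5%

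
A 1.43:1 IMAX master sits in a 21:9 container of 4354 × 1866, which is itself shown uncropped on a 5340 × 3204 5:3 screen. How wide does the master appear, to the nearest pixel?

3273 px

Inside the 4354×1866 canvas the master is height-limited at 2668.38 × 1866.00.
The 21:9 canvas is width-limited in 5340×3204, giving 5340.00 × 2288.57; scale factor 1.2265.
The master scales with it: width 2668.38 × 1.2265 ≈ 3272.66.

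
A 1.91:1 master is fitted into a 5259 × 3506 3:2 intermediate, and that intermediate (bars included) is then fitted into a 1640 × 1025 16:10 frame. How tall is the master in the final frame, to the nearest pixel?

805 px

1.91:1 in 5259×3506: fills the width, so the master is 5259.00 × 2753.40.
The 3:2 canvas is height-limited in 1640×1025, giving 1537.50 × 1025.00; scale factor 0.2924.
So the master's height is 2753.40 × 0.2924 ≈ 804.97.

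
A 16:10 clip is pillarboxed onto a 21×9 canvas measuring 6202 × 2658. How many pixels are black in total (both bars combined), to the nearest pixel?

5180974 pixels

16:10 (1.600) < 21×9 (2.333), so the clip fills the height.
That makes the image 4252.8000 px wide (2658 × 16/10).
Black = 6202 − 4252.8000 = 1949.2000 px.
Across the 2658-px span: 1949.2000 × 2658 ≈ 5180974 px.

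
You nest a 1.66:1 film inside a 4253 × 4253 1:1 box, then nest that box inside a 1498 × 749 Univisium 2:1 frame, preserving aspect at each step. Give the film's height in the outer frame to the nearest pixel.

451 px

Inside the 4253×4253 canvas the film is width-limited at 4253.00 × 2562.05.
The 1:1 canvas is height-limited in 1498×749, giving 749.00 × 749.00; scale factor 0.1761.
The film scales with it: height 2562.05 × 0.1761 ≈ 451.20.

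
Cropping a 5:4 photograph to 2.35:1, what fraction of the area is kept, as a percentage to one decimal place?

The width stays; only height is cut (since 2.35:1 is wider than 5:4).
Area ratio = (1.250)/(2.350) = 53.19% retained.

53.2%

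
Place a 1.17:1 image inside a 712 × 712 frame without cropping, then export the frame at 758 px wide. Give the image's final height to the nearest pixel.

648 px

At 712×712 the image is width-limited, so height = 712 / 1.170 ≈ 608.55 px.
Resizing to 758 px wide multiplies everything by 1.0646: 608.55 → 647.86 px.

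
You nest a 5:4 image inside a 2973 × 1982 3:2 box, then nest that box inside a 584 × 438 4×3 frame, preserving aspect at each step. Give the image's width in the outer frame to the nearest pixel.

5:4 in 2973×1982: fills the height, so the image is 2477.50 × 1982.00.
The 3:2 canvas is width-limited in 584×438, giving 584.00 × 389.33; scale factor 0.1964.
Applying the same ×0.1964: 2477.50 → 486.67.

487 px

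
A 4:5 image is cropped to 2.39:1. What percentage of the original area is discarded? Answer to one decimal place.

The width stays; only height is cut (since 2.39:1 is wider than 4:5).
Area ratio = (0.800)/(2.390) = 33.47%; the remaining 66.53% is cropped out.

66.5%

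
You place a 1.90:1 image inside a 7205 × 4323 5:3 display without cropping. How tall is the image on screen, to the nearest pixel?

1.90:1 is wider than 5:3, so it spans the full width.
The image is 7205 / 1.900 ≈ 3792.11 px tall.

3792 px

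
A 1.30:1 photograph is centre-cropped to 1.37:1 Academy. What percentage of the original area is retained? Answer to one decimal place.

94.9%

1.37:1 Academy is wider than 1.30:1, so the crop keeps the full width and trims the height.
Fraction kept = (1.300)/(1.370) ≈ 94.89%.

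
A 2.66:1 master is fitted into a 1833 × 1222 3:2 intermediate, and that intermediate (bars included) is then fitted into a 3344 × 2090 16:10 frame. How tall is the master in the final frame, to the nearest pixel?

2.66:1 in 1833×1222: fills the width, so the master is 1833.00 × 689.10.
Second fit — the 3:2 canvas into 3344×2090 spans the height: 3135.00 × 2090.00 (×1.7103 from 1833×1222).
So the master's height is 689.10 × 1.7103 ≈ 1178.57.

1179 px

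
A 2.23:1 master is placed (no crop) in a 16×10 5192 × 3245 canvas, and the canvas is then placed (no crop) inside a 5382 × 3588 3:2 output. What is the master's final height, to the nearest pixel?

2413 px

Inside the 5192×3245 canvas the master is width-limited at 5192.00 × 2328.25.
16×10 in 5382×3588: fills the width, so the intermediate becomes 5382.00 × 3363.75 — a scale of ×1.0366.
Applying the same ×1.0366: 2328.25 → 2413.45.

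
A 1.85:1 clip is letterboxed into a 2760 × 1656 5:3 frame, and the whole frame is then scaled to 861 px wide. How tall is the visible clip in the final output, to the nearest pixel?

Fitted into 2760×1656, the clip spans the width; its height is 2760 / 1.850 ≈ 1491.89 px.
Resizing to 861 px wide multiplies everything by 0.3120: 1491.89 → 465.41 px.

465 px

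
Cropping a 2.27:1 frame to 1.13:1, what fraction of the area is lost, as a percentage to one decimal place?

50.2%

The height stays; only width is cut (since 1.13:1 is narrower than 2.27:1).
Area ratio = (1.130)/(2.270) = 49.78%; the remaining 50.22% is cropped out.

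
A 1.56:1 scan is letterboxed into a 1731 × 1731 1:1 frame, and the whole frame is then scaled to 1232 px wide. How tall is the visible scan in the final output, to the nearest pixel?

790 px

At 1731×1731 the scan is width-limited, so height = 1731 / 1.560 ≈ 1109.62 px.
The frame scales by 1232/1731 = 0.7117; 1109.62 × 0.7117 ≈ 789.74 px.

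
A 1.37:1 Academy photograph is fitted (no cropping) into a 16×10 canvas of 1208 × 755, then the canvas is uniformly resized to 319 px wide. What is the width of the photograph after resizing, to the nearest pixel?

273 px

At 1208×755 the photograph is height-limited, so width = 755 × 1.370 ≈ 1034.35 px.
The frame scales by 319/1208 = 0.2641; 1034.35 × 0.2641 ≈ 273.14 px.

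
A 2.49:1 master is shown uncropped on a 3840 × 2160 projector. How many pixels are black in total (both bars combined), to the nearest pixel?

Since 2.490 > 1.778, the master is width-limited.
Content height = 3840 / 2.490 ≈ 1542.1687 px.
2160 − 1542.1687 = 617.8313 px of bars.
Bar area = 617.8313 × 3840 ≈ 2372472 px.

2372472 pixels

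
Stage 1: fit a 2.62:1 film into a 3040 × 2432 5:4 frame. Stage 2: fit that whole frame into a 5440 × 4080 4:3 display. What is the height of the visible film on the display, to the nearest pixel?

1947 px

Inside the 3040×2432 canvas the film is width-limited at 3040.00 × 1160.31.
5:4 in 5440×4080: fills the height, so the intermediate becomes 5100.00 × 4080.00 — a scale of ×1.6776.
Applying the same ×1.6776: 1160.31 → 1946.56.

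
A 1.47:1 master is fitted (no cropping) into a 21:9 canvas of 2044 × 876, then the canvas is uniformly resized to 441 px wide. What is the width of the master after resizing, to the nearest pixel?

Fitted into 2044×876, the master spans the height; its width is 876 × 1.470 ≈ 1287.72 px.
Scaling 2044 → 441 is ×0.2158, so the width becomes 1287.72 × 0.2158 ≈ 277.83 px.

278 px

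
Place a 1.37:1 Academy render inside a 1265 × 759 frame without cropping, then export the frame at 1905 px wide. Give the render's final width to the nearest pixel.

Fitted into 1265×759, the render spans the height; its width is 759 × 1.370 ≈ 1039.83 px.
The frame scales by 1905/1265 = 1.5059; 1039.83 × 1.5059 ≈ 1565.91 px.

1566 px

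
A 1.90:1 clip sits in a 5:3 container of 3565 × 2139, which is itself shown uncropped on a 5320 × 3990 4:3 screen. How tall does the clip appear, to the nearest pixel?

1.90:1 in 3565×2139: fills the width, so the clip is 3565.00 × 1876.32.
Second fit — the 5:3 canvas into 5320×3990 spans the width: 5320.00 × 3192.00 (×1.4923 from 3565×2139).
The clip scales with it: height 1876.32 × 1.4923 ≈ 2800.00.

2800 px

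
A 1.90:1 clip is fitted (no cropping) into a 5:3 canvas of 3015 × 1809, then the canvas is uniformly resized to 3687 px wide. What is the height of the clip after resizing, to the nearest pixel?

1941 px

At 3015×1809 the clip is width-limited, so height = 3015 / 1.900 ≈ 1586.84 px.
Resizing to 3687 px wide multiplies everything by 1.2229: 1586.84 → 1940.53 px.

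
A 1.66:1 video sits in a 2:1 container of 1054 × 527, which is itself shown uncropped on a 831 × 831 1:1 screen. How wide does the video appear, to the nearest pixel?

First fit — 1.66:1 into 1054×527 spans the height: 874.82 × 527.00.
2:1 in 831×831: fills the width, so the intermediate becomes 831.00 × 415.50 — a scale of ×0.7884.
Applying the same ×0.7884: 874.82 → 689.73.

690 px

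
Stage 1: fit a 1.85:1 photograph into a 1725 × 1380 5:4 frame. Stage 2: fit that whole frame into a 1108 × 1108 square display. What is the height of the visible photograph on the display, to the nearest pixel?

Inside the 1725×1380 canvas the photograph is width-limited at 1725.00 × 932.43.
5:4 in 1108×1108: fills the width, so the intermediate becomes 1108.00 × 886.40 — a scale of ×0.6423.
The photograph scales with it: height 932.43 × 0.6423 ≈ 598.92.

599 px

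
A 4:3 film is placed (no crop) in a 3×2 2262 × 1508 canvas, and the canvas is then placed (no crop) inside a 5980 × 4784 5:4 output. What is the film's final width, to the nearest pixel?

First fit — 4:3 into 2262×1508 spans the height: 2010.67 × 1508.00.
The 3×2 canvas is width-limited in 5980×4784, giving 5980.00 × 3986.67; scale factor 2.6437.
So the film's width is 2010.67 × 2.6437 ≈ 5315.56.

5316 px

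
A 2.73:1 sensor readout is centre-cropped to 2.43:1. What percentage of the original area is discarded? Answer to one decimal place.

11.0%

The height stays; only width is cut (since 2.43:1 is narrower than 2.73:1).
(2.430)/(2.730) ≈ 0.890 of the area survives, leaving 10.99% discarded.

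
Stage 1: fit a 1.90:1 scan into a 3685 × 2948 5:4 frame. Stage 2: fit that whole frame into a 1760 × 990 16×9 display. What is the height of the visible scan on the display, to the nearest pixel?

Inside the 3685×2948 canvas the scan is width-limited at 3685.00 × 1939.47.
The 5:4 canvas is height-limited in 1760×990, giving 1237.50 × 990.00; scale factor 0.3358.
Applying the same ×0.3358: 1939.47 → 651.32.

651 px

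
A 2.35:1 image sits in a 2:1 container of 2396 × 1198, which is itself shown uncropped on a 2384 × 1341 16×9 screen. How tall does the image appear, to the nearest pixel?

First fit — 2.35:1 into 2396×1198 spans the width: 2396.00 × 1019.57.
The 2:1 canvas is width-limited in 2384×1341, giving 2384.00 × 1192.00; scale factor 0.9950.
Applying the same ×0.9950: 1019.57 → 1014.47.

1014 px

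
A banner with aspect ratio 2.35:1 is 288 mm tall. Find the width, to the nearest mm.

At 2.35:1, 288 × 2.350 ≈ 676.80.

677 mm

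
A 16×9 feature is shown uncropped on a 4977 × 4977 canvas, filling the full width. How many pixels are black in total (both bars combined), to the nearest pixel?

That makes the image 2799.5625 px tall (4977 × 9/16).
4977 − 2799.5625 = 2177.4375 px of bars.
That's 2177.4375 × 4977 ≈ 10837106 black pixels.

10837106 pixels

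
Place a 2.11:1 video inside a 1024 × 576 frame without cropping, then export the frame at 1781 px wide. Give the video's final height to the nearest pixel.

In the 1024×576 frame the video fills the width: height = 1024 / 2.110 ≈ 485.31 px.
Resizing to 1781 px wide multiplies everything by 1.7393: 485.31 → 844.08 px.

844 px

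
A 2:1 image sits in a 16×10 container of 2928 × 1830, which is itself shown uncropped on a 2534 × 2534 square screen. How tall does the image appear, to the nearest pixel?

1267 px

Inside the 2928×1830 canvas the image is width-limited at 2928.00 × 1464.00.
16×10 in 2534×2534: fills the width, so the intermediate becomes 2534.00 × 1583.75 — a scale of ×0.8654.
So the image's height is 1464.00 × 0.8654 ≈ 1267.00.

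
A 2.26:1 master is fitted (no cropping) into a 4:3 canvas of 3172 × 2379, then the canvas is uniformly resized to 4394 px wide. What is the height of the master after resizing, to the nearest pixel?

In the 3172×2379 frame the master fills the width: height = 3172 / 2.260 ≈ 1403.54 px.
The frame scales by 4394/3172 = 1.3852; 1403.54 × 1.3852 ≈ 1944.25 px.

1944 px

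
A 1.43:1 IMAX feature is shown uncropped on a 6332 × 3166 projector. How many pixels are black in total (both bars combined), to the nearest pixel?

5713427 pixels

1.43:1 IMAX (1.430) < 2:1 (2.000), so the feature fills the height.
The feature is 3166 × 1.430 ≈ 4527.3800 px wide.
6332 − 4527.3800 = 1804.6200 px of bars.
That's 1804.6200 × 3166 ≈ 5713427 black pixels.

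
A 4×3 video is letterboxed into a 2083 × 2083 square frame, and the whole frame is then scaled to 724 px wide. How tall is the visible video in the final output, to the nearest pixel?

At 2083×2083 the video is width-limited, so height = 2083 × 3/4 ≈ 1562.25 px.
Resizing to 724 px wide multiplies everything by 0.3476: 1562.25 → 543.00 px.

543 px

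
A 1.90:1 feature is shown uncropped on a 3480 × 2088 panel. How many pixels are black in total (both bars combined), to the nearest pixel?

892345 pixels

1.90:1 is wider than 5:3, so it spans the full width.
The feature is 3480 / 1.900 ≈ 1831.5789 px tall.
Leftover height: 2088 − 1831.5789 = 256.4211 px.
Across the 3480-px span: 256.4211 × 3480 ≈ 892345 px.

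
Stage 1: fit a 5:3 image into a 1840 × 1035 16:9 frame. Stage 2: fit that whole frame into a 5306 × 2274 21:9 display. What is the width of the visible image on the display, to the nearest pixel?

3790 px

Inside the 1840×1035 canvas the image is height-limited at 1725.00 × 1035.00.
Second fit — the 16:9 canvas into 5306×2274 spans the height: 4042.67 × 2274.00 (×2.1971 from 1840×1035).
So the image's width is 1725.00 × 2.1971 ≈ 3790.00.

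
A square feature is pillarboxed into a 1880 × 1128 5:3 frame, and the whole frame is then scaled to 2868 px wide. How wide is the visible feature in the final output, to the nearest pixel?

1721 px

At 1880×1128 the feature is height-limited, so width = 1128 × 1/1 ≈ 1128.00 px.
The frame scales by 2868/1880 = 1.5255; 1128.00 × 1.5255 ≈ 1720.80 px.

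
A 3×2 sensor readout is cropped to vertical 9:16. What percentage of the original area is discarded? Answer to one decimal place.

Going from 3×2 to vertical 9:16 means cutting width while keeping height.
(0.562)/(1.500) ≈ 0.375 of the area survives, leaving 62.50% discarded.

62.5%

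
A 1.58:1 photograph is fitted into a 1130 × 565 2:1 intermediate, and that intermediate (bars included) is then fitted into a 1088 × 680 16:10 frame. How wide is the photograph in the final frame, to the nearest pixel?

Inside the 1130×565 canvas the photograph is height-limited at 892.70 × 565.00.
2:1 in 1088×680: fills the width, so the intermediate becomes 1088.00 × 544.00 — a scale of ×0.9628.
So the photograph's width is 892.70 × 0.9628 ≈ 859.52.

860 px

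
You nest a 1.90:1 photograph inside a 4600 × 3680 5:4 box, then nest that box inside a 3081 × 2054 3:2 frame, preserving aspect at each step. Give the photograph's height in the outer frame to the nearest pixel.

1351 px

Inside the 4600×3680 canvas the photograph is width-limited at 4600.00 × 2421.05.
Second fit — the 5:4 canvas into 3081×2054 spans the height: 2567.50 × 2054.00 (×0.5582 from 4600×3680).
Applying the same ×0.5582: 2421.05 → 1351.32.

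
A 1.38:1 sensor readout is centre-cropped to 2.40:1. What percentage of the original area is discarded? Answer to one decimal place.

42.5%

The width stays; only height is cut (since 2.40:1 is wider than 1.38:1).
Area ratio = (1.380)/(2.400) = 57.50%; the remaining 42.50% is cropped out.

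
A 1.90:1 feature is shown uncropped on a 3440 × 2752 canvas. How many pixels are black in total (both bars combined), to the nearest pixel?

3238669 pixels

1.90:1 is wider than 5:4, so it spans the full width.
The feature is 3440 / 1.900 ≈ 1810.5263 px tall.
Leftover height: 2752 − 1810.5263 = 941.4737 px.
Bar area = 941.4737 × 3440 ≈ 3238669 px.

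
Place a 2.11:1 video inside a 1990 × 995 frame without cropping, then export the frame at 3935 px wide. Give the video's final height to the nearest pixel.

In the 1990×995 frame the video fills the width: height = 1990 / 2.110 ≈ 943.13 px.
Scaling 1990 → 3935 is ×1.9774, so the height becomes 943.13 × 1.9774 ≈ 1864.93 px.

1865 px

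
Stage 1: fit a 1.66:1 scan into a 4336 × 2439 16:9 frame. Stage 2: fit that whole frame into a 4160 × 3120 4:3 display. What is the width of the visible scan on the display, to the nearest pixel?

Inside the 4336×2439 canvas the scan is height-limited at 4048.74 × 2439.00.
Second fit — the 16:9 canvas into 4160×3120 spans the width: 4160.00 × 2340.00 (×0.9594 from 4336×2439).
Applying the same ×0.9594: 4048.74 → 3884.40.

3884 px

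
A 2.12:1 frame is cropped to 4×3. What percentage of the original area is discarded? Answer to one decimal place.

37.1%

Going from 2.12:1 to 4×3 means cutting width while keeping height.
Fraction kept = (1.333)/(2.120) ≈ 62.89%, so 37.11% is lost.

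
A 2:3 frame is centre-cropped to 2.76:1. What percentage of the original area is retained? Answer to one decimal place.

2.76:1 is wider than 2:3, so the crop keeps the full width and trims the height.
Area ratio = (0.667)/(2.760) = 24.15% retained.

24.2%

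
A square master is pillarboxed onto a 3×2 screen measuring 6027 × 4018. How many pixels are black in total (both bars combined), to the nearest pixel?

square is narrower than 3×2, so it spans the full height.
Content width = 4018 × 1/1 ≈ 4018.0000 px.
Leftover width: 6027 − 4018.0000 = 2009.0000 px.
Across the 4018-px span: 2009.0000 × 4018 ≈ 8072162 px.

8072162 pixels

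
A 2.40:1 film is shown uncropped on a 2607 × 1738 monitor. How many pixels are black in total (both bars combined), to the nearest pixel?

Since 2.400 > 1.500, the film is width-limited.
That makes the image 1086.2500 px tall (2607 / 2.400).
Leftover height: 1738 − 1086.2500 = 651.7500 px.
That's 651.7500 × 2607 ≈ 1699112 black pixels.

1699112 pixels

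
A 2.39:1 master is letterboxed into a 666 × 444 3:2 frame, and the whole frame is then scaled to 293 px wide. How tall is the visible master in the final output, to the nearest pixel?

In the 666×444 frame the master fills the width: height = 666 / 2.390 ≈ 278.66 px.
The frame scales by 293/666 = 0.4399; 278.66 × 0.4399 ≈ 122.59 px.

123 px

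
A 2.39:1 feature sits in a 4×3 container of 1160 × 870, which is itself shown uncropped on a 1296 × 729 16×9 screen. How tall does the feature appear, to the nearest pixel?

2.39:1 in 1160×870: fills the width, so the feature is 1160.00 × 485.36.
Second fit — the 4×3 canvas into 1296×729 spans the height: 972.00 × 729.00 (×0.8379 from 1160×870).
Applying the same ×0.8379: 485.36 → 406.69.

407 px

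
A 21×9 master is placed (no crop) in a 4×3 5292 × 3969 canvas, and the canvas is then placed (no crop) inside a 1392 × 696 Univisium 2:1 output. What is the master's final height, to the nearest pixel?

Inside the 5292×3969 canvas the master is width-limited at 5292.00 × 2268.00.
The 4×3 canvas is height-limited in 1392×696, giving 928.00 × 696.00; scale factor 0.1754.
The master scales with it: height 2268.00 × 0.1754 ≈ 397.71.

398 px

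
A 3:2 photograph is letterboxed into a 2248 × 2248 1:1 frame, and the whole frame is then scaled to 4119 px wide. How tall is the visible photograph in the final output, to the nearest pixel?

Fitted into 2248×2248, the photograph spans the width; its height is 2248 × 2/3 ≈ 1498.67 px.
Resizing to 4119 px wide multiplies everything by 1.8323: 1498.67 → 2746.00 px.

2746 px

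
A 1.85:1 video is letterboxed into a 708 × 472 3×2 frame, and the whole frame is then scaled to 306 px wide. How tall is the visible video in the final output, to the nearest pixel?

165 px

At 708×472 the video is width-limited, so height = 708 / 1.850 ≈ 382.70 px.
Scaling 708 → 306 is ×0.4322, so the height becomes 382.70 × 0.4322 ≈ 165.41 px.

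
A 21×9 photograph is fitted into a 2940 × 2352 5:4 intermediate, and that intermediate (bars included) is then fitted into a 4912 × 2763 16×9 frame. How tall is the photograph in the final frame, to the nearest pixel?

1480 px

21×9 in 2940×2352: fills the width, so the photograph is 2940.00 × 1260.00.
The 5:4 canvas is height-limited in 4912×2763, giving 3453.75 × 2763.00; scale factor 1.1747.
So the photograph's height is 1260.00 × 1.1747 ≈ 1480.18.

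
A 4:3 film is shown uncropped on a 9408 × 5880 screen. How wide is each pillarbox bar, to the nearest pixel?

784 px

4:3 is narrower than 16:10, so it spans the full height.
Content width = 5880 × 4/3 ≈ 7840.00 px.
9408 − 7840.00 = 1568.00 px of bars (784.00 each).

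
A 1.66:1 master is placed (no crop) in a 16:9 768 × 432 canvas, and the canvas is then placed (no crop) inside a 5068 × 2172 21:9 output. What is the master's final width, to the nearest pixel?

3606 px

Inside the 768×432 canvas the master is height-limited at 717.12 × 432.00.
Second fit — the 16:9 canvas into 5068×2172 spans the height: 3861.33 × 2172.00 (×5.0278 from 768×432).
Applying the same ×5.0278: 717.12 → 3605.52.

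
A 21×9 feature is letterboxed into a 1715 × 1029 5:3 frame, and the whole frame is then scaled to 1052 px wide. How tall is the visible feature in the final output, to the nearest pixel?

At 1715×1029 the feature is width-limited, so height = 1715 × 9/21 ≈ 735.00 px.
Resizing to 1052 px wide multiplies everything by 0.6134: 735.00 → 450.86 px.

451 px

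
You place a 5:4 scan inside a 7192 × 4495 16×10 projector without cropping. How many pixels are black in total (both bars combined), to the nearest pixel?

5:4 (1.250) < 16×10 (1.600), so the scan fills the height.
That makes the image 5618.7500 px wide (4495 × 5/4).
Leftover width: 7192 − 5618.7500 = 1573.2500 px.
Bar area = 1573.2500 × 4495 ≈ 7071759 px.

7071759 pixels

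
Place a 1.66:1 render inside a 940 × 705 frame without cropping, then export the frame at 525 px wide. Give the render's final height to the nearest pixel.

316 px

In the 940×705 frame the render fills the width: height = 940 / 1.660 ≈ 566.27 px.
Resizing to 525 px wide multiplies everything by 0.5585: 566.27 → 316.27 px.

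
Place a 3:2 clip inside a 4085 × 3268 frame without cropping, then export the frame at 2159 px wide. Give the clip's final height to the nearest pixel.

1439 px

Fitted into 4085×3268, the clip spans the width; its height is 4085 × 2/3 ≈ 2723.33 px.
Scaling 4085 → 2159 is ×0.5285, so the height becomes 2723.33 × 0.5285 ≈ 1439.33 px.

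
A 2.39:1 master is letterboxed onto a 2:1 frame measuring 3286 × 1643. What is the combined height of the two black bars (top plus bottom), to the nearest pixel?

268 px

2.39:1 (2.390) > 2:1 (2.000), so the master fills the width.
Content height = 3286 / 2.390 ≈ 1374.90 px.
Black = 1643 − 1374.90 = 268.10 px.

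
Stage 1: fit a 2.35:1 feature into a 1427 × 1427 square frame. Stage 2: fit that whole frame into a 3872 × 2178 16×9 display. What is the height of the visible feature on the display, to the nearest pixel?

First fit — 2.35:1 into 1427×1427 spans the width: 1427.00 × 607.23.
Second fit — the square canvas into 3872×2178 spans the height: 2178.00 × 2178.00 (×1.5263 from 1427×1427).
Applying the same ×1.5263: 607.23 → 926.81.

927 px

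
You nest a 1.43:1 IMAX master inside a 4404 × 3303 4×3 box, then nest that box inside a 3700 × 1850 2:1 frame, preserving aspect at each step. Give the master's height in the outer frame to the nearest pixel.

1725 px

Inside the 4404×3303 canvas the master is width-limited at 4404.00 × 3079.72.
The 4×3 canvas is height-limited in 3700×1850, giving 2466.67 × 1850.00; scale factor 0.5601.
The master scales with it: height 3079.72 × 0.5601 ≈ 1724.94.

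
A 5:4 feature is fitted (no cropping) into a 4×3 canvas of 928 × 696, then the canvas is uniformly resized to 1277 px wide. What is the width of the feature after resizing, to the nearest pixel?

In the 928×696 frame the feature fills the height: width = 696 × 5/4 ≈ 870.00 px.
Scaling 928 → 1277 is ×1.3761, so the width becomes 870.00 × 1.3761 ≈ 1197.19 px.

1197 px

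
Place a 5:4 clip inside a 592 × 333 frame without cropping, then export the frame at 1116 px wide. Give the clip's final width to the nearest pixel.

In the 592×333 frame the clip fills the height: width = 333 × 5/4 ≈ 416.25 px.
Scaling 592 → 1116 is ×1.8851, so the width becomes 416.25 × 1.8851 ≈ 784.69 px.

785 px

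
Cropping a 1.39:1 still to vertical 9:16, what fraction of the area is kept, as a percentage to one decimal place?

Going from 1.39:1 to vertical 9:16 means cutting width while keeping height.
(0.562)/(1.390) ≈ 0.405 of the area survives.

40.5%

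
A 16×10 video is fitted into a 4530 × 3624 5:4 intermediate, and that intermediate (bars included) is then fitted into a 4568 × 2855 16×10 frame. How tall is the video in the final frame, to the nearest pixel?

Inside the 4530×3624 canvas the video is width-limited at 4530.00 × 2831.25.
Second fit — the 5:4 canvas into 4568×2855 spans the height: 3568.75 × 2855.00 (×0.7878 from 4530×3624).
So the video's height is 2831.25 × 0.7878 ≈ 2230.47.

2230 px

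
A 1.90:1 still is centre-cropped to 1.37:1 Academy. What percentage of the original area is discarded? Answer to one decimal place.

The height stays; only width is cut (since 1.37:1 Academy is narrower than 1.90:1).
(1.370)/(1.900) ≈ 0.721 of the area survives, leaving 27.89% discarded.

27.9%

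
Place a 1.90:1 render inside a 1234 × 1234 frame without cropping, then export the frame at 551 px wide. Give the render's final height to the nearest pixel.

290 px

In the 1234×1234 frame the render fills the width: height = 1234 / 1.900 ≈ 649.47 px.
The frame scales by 551/1234 = 0.4465; 649.47 × 0.4465 ≈ 290.00 px.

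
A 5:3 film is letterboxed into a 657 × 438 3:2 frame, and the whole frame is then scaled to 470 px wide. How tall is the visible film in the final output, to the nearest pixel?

Fitted into 657×438, the film spans the width; its height is 657 × 3/5 ≈ 394.20 px.
Resizing to 470 px wide multiplies everything by 0.7154: 394.20 → 282.00 px.

282 px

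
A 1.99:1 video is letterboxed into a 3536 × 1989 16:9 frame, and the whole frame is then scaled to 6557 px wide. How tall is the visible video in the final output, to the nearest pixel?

3295 px

Fitted into 3536×1989, the video spans the width; its height is 3536 / 1.990 ≈ 1776.88 px.
The frame scales by 6557/3536 = 1.8544; 1776.88 × 1.8544 ≈ 3294.97 px.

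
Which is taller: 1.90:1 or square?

square

1.9 and square = 1; 1.9 > 1. The smaller width-to-height ratio is the taller frame.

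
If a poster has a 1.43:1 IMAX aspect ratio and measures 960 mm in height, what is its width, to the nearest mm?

1373 mm

At 1.43:1 IMAX, 960 × 1.430 ≈ 1372.80.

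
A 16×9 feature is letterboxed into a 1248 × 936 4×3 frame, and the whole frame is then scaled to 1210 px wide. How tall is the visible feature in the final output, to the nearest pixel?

681 px

In the 1248×936 frame the feature fills the width: height = 1248 × 9/16 ≈ 702.00 px.
Scaling 1248 → 1210 is ×0.9696, so the height becomes 702.00 × 0.9696 ≈ 680.62 px.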